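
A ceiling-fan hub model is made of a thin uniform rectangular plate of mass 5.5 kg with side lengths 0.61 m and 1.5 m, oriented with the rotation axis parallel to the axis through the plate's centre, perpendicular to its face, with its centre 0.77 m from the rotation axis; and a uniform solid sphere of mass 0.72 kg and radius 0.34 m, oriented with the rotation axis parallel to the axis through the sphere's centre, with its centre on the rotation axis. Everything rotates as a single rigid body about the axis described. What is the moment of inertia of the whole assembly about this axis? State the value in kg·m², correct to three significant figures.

Rectangular plate: I_cm = (1/12)M(a²+b²) = (1/12)(5.5)[(0.61)² + (1.5)²] = 1.2018 kg·m²; centre at d = 0.77 m, so I = I_cm + Md² gives I = 1.2018 + (5.5)(0.77)² = 4.4627 kg·m².
Solid sphere: I_cm = (2/5)MR² = (2/5)(0.72)(0.34)² = 0.033293 kg·m²; axis through the centre, so I = 0.033293 kg·m².
Total I = 4.4627 + 0.033293 = 4.496 kg·m².

4.50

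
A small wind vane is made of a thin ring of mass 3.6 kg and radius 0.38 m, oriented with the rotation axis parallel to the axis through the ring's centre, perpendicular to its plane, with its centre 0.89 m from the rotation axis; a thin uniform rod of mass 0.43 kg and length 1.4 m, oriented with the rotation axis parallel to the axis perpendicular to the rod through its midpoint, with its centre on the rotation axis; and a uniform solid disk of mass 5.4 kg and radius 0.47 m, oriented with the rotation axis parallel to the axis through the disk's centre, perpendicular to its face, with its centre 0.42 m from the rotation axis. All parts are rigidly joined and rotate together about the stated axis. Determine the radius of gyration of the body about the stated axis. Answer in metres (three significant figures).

0.727

Thin ring: I_cm = MR² = (3.6)(0.38)² = 0.51984 kg·m²; centre at d = 0.89 m, so I = I_cm + Md² gives I = 0.51984 + (3.6)(0.89)² = 3.3714 kg·m².
Thin rod: I_cm = (1/12)ML² = (1/12)(0.43)(1.4)² = 0.070233 kg·m²; axis through the centre, so I = 0.070233 kg·m².
Solid disk: I_cm = (1/2)MR² = (1/2)(5.4)(0.47)² = 0.59643 kg·m²; centre at d = 0.42 m, so I = I_cm + Md² gives I = 0.59643 + (5.4)(0.42)² = 1.549 kg·m².
Total I = 4.9906 kg·m²; total mass M = 9.43 kg.
k = √(I/M) = √(4.9906/9.43) = 0.72748 m.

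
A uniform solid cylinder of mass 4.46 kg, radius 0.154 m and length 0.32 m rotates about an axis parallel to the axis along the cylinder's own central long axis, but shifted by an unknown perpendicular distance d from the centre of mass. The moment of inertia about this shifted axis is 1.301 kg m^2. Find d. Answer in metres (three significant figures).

0.529

About the centre-of-mass axis, I_cm = (1/2)MR² = (1/2)(4.46)(0.154)² = 0.052887 kg m^2.
Parallel axis theorem: I = I_cm + Md², so Md² = 1.301 − 0.052887 = 1.2481 kg m^2.
d = √(1.2481 / 4.46) = 0.529 m.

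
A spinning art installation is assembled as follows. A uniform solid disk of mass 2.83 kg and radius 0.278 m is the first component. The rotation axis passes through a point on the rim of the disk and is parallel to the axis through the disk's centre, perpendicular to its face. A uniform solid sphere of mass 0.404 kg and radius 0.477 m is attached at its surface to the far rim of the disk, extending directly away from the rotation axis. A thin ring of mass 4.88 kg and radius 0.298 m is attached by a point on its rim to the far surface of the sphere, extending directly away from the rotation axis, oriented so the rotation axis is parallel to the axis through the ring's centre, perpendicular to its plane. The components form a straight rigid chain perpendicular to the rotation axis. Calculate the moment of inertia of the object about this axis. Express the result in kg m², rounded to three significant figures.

17.2

Solid disk: I_cm = (1/2)MR² = (1/2)(2.83)(0.278)² = 0.10936 kg m²; centre at d = 0.278 m, so the parallel axis theorem gives I = 0.10936 + (2.83)(0.278)² = 0.32807 kg m².
Solid sphere: I_cm = (2/5)MR² = (2/5)(0.404)(0.477)² = 0.036769 kg m²; centre at d = 0.278 + 0.278 + 0.477 = 1.033 m, so the parallel axis theorem gives I = 0.036769 + (0.404)(1.033)² = 0.46787 kg m².
Thin ring: I_cm = MR² = (4.88)(0.298)² = 0.43336 kg m²; centre at d = 0.278 + 0.278 + 0.477 + 0.477 + 0.298 = 1.808 m, so the parallel axis theorem gives I = 0.43336 + (4.88)(1.808)² = 16.385 kg m².
Total I = 0.32807 + 0.46787 + 16.385 = 17.181 kg m².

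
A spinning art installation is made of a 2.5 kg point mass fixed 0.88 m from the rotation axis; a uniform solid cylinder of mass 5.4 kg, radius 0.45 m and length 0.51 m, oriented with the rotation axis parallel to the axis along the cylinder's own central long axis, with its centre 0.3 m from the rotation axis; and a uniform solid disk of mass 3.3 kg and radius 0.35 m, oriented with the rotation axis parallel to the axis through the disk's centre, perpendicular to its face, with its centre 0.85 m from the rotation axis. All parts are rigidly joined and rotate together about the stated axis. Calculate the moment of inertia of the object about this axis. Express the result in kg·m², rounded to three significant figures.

5.56

Point mass: I_cm = 0; centre at d = 0.88 m, so I = I_cm + Md² gives I = 0 + (2.5)(0.88)² = 1.936 kg·m².
Solid cylinder: I_cm = (1/2)MR² = (1/2)(5.4)(0.45)² = 0.54675 kg·m²; centre at d = 0.3 m, so I = I_cm + Md² gives I = 0.54675 + (5.4)(0.3)² = 1.0328 kg·m².
Solid disk: I_cm = (1/2)MR² = (1/2)(3.3)(0.35)² = 0.20212 kg·m²; centre at d = 0.85 m, so I = I_cm + Md² gives I = 0.20212 + (3.3)(0.85)² = 2.5864 kg·m².
Total I = 1.936 + 1.0328 + 2.5864 = 5.5551 kg·m².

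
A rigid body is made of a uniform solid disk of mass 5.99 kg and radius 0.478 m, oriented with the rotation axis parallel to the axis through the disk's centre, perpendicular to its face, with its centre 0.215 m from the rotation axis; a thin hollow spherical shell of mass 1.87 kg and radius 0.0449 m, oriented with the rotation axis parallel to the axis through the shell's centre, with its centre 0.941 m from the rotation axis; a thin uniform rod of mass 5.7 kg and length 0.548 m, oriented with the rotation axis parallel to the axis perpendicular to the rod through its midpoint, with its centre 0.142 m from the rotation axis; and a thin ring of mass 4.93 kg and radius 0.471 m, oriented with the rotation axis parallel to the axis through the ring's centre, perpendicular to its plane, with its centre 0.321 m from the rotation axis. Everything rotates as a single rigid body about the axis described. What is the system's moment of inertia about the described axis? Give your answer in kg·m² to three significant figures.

4.48

Solid disk: I_cm = (1/2)MR² = (1/2)(5.99)(0.478)² = 0.68431 kg·m²; centre at d = 0.215 m, so the parallel axis theorem gives I = 0.68431 + (5.99)(0.215)² = 0.9612 kg·m².
Spherical shell: I_cm = (2/3)MR² = (2/3)(1.87)(0.0449)² = 0.0025133 kg·m²; centre at d = 0.941 m, so the parallel axis theorem gives I = 0.0025133 + (1.87)(0.941)² = 1.6584 kg·m².
Thin rod: I_cm = (1/12)ML² = (1/12)(5.7)(0.548)² = 0.14264 kg·m²; centre at d = 0.142 m, so the parallel axis theorem gives I = 0.14264 + (5.7)(0.142)² = 0.25758 kg·m².
Thin ring: I_cm = MR² = (4.93)(0.471)² = 1.0937 kg·m²; centre at d = 0.321 m, so the parallel axis theorem gives I = 1.0937 + (4.93)(0.321)² = 1.6017 kg·m².
Total I = 0.9612 + 1.6584 + 0.25758 + 1.6017 = 4.4788 kg·m².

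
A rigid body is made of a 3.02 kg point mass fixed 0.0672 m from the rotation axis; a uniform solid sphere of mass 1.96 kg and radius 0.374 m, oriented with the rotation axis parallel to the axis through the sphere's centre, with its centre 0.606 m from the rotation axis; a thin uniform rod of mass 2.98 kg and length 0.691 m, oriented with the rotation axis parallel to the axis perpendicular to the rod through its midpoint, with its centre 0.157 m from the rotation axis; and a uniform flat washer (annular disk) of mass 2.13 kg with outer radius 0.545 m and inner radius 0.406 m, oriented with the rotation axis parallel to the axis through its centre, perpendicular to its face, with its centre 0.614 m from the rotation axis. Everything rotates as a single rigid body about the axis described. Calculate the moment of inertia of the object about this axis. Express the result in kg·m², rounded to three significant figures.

2.33

Point mass: I_cm = 0; centre at d = 0.0672 m, so I = I_cm + Md² gives I = 0 + (3.02)(0.0672)² = 0.013638 kg·m².
Solid sphere: I_cm = (2/5)MR² = (2/5)(1.96)(0.374)² = 0.10966 kg·m²; centre at d = 0.606 m, so I = I_cm + Md² gives I = 0.10966 + (1.96)(0.606)² = 0.82945 kg·m².
Thin rod: I_cm = (1/12)ML² = (1/12)(2.98)(0.691)² = 0.11857 kg·m²; centre at d = 0.157 m, so I = I_cm + Md² gives I = 0.11857 + (2.98)(0.157)² = 0.19203 kg·m².
Annular disk: I_cm = (1/2)M(R²+r²) = (1/2)(2.13)[(0.545)² + (0.406)²] = 0.49188 kg·m²; centre at d = 0.614 m, so I = I_cm + Md² gives I = 0.49188 + (2.13)(0.614)² = 1.2949 kg·m².
Total I = 0.013638 + 0.82945 + 0.19203 + 1.2949 = 2.33 kg·m².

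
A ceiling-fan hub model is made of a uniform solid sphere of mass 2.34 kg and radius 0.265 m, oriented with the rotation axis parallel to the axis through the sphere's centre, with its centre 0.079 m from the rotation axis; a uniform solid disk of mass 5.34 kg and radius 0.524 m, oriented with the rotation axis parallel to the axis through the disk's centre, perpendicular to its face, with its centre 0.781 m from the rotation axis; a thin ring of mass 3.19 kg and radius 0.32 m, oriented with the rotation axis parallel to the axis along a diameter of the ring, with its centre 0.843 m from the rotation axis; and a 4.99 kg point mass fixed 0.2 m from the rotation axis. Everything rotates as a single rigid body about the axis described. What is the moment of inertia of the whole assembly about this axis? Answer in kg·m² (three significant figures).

6.70

Solid sphere: I_cm = (2/5)MR² = (2/5)(2.34)(0.265)² = 0.065731 kg·m²; centre at d = 0.079 m, so the parallel axis theorem gives I = 0.065731 + (2.34)(0.079)² = 0.080335 kg·m².
Solid disk: I_cm = (1/2)MR² = (1/2)(5.34)(0.524)² = 0.73312 kg·m²; centre at d = 0.781 m, so the parallel axis theorem gives I = 0.73312 + (5.34)(0.781)² = 3.9903 kg·m².
Thin ring: I_cm = (1/2)MR² = (1/2)(3.19)(0.32)² = 0.16333 kg·m²; centre at d = 0.843 m, so the parallel axis theorem gives I = 0.16333 + (3.19)(0.843)² = 2.4303 kg·m².
Point mass: I_cm = 0; centre at d = 0.2 m, so the parallel axis theorem gives I = 0 + (4.99)(0.2)² = 0.1996 kg·m².
Total I = 0.080335 + 3.9903 + 2.4303 + 0.1996 = 6.7005 kg·m².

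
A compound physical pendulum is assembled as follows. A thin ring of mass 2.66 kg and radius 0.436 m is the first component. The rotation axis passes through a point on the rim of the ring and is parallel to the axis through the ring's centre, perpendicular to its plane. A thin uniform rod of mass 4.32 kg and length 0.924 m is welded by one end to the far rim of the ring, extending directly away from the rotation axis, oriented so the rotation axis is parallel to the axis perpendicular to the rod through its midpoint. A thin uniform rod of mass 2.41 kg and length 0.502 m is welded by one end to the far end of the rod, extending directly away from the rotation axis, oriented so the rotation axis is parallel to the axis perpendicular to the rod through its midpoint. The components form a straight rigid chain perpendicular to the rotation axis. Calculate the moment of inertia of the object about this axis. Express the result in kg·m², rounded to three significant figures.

Thin ring: I_cm = MR² = (2.66)(0.436)² = 0.50566 kg·m²; centre at d = 0.436 m, so I = I_cm + Md² gives I = 0.50566 + (2.66)(0.436)² = 1.0113 kg·m².
Thin rod: I_cm = (1/12)ML² = (1/12)(4.32)(0.924)² = 0.30736 kg·m²; centre at d = 0.436 + 0.436 + 0.462 = 1.334 m, so I = I_cm + Md² gives I = 0.30736 + (4.32)(1.334)² = 7.995 kg·m².
Thin rod: I_cm = (1/12)ML² = (1/12)(2.41)(0.502)² = 0.050611 kg·m²; centre at d = 0.436 + 0.436 + 0.462 + 0.462 + 0.251 = 2.047 m, so I = I_cm + Md² gives I = 0.050611 + (2.41)(2.047)² = 10.149 kg·m².
Total I = 1.0113 + 7.995 + 10.149 = 19.155 kg·m².

19.2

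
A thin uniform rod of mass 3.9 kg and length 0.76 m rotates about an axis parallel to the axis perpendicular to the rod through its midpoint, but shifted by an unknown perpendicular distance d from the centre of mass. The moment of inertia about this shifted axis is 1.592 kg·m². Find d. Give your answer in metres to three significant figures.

0.600

About the centre-of-mass axis, I_cm = (1/12)ML² = (1/12)(3.9)(0.76)² = 0.18772 kg·m².
Parallel axis theorem: I = I_cm + Md², so Md² = 1.592 − 0.18772 = 1.4043 kg·m².
d = √(1.4043 / 3.9) = 0.60006 m.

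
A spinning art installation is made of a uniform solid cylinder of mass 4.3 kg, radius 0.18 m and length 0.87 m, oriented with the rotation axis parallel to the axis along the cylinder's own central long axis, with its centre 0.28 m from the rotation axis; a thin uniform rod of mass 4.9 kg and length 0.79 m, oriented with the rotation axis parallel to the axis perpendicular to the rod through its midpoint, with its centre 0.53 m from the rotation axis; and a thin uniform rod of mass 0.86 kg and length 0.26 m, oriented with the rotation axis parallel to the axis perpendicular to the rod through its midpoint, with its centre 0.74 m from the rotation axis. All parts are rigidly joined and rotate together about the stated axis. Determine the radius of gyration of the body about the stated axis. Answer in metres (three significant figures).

Solid cylinder: I_cm = (1/2)MR² = (1/2)(4.3)(0.18)² = 0.06966 kg m^2; centre at d = 0.28 m, so I = I_cm + Md² gives I = 0.06966 + (4.3)(0.28)² = 0.40678 kg m^2.
Thin rod: I_cm = (1/12)ML² = (1/12)(4.9)(0.79)² = 0.25484 kg m^2; centre at d = 0.53 m, so I = I_cm + Md² gives I = 0.25484 + (4.9)(0.53)² = 1.6313 kg m^2.
Thin rod: I_cm = (1/12)ML² = (1/12)(0.86)(0.26)² = 0.0048447 kg m^2; centre at d = 0.74 m, so I = I_cm + Md² gives I = 0.0048447 + (0.86)(0.74)² = 0.47578 kg m^2.
Total I = 2.5138 kg m^2; total mass M = 10.06 kg.
k = √(I/M) = √(2.5138/10.06) = 0.49988 m.

0.500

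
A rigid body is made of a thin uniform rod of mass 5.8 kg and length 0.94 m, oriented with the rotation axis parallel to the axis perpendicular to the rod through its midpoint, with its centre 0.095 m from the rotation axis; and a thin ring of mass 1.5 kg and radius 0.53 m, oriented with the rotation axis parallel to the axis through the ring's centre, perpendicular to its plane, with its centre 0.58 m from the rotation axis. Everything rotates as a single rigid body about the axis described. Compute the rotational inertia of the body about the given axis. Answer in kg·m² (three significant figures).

Thin rod: I_cm = (1/12)ML² = (1/12)(5.8)(0.94)² = 0.42707 kg·m²; centre at d = 0.095 m, so the parallel axis theorem gives I = 0.42707 + (5.8)(0.095)² = 0.47942 kg·m².
Thin ring: I_cm = MR² = (1.5)(0.53)² = 0.42135 kg·m²; centre at d = 0.58 m, so the parallel axis theorem gives I = 0.42135 + (1.5)(0.58)² = 0.92595 kg·m².
Total I = 0.47942 + 0.92595 = 1.4054 kg·m².

1.41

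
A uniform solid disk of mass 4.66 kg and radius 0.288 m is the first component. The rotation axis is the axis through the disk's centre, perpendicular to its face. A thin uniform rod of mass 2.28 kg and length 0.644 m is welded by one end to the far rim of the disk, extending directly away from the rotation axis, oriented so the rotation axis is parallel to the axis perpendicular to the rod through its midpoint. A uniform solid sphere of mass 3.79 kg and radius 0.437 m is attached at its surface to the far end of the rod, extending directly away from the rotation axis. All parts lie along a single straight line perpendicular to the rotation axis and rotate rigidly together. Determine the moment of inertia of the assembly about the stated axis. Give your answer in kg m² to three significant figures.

8.51

Solid disk: I_cm = (1/2)MR² = (1/2)(4.66)(0.288)² = 0.19326 kg m²; axis through the centre, so I = 0.19326 kg m².
Thin rod: I_cm = (1/12)ML² = (1/12)(2.28)(0.644)² = 0.0788 kg m²; centre at d = 0.288 + 0.322 = 0.61 m, so I = I_cm + Md² gives I = 0.0788 + (2.28)(0.61)² = 0.92719 kg m².
Solid sphere: I_cm = (2/5)MR² = (2/5)(3.79)(0.437)² = 0.28951 kg m²; centre at d = 0.288 + 0.322 + 0.322 + 0.437 = 1.369 m, so I = I_cm + Md² gives I = 0.28951 + (3.79)(1.369)² = 7.3926 kg m².
Total I = 0.19326 + 0.92719 + 7.3926 = 8.513 kg m².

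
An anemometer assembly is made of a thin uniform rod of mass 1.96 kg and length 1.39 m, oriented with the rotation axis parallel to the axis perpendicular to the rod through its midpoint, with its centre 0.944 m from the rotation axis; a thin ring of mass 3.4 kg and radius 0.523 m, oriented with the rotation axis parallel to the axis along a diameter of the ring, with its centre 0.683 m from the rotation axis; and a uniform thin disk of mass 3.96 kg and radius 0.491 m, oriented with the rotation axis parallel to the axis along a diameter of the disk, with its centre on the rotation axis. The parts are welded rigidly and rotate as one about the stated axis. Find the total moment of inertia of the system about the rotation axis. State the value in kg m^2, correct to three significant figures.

Thin rod: I_cm = (1/12)ML² = (1/12)(1.96)(1.39)² = 0.31558 kg m^2; centre at d = 0.944 m, so the parallel axis theorem gives I = 0.31558 + (1.96)(0.944)² = 2.0622 kg m^2.
Thin ring: I_cm = (1/2)MR² = (1/2)(3.4)(0.523)² = 0.465 kg m^2; centre at d = 0.683 m, so the parallel axis theorem gives I = 0.465 + (3.4)(0.683)² = 2.0511 kg m^2.
Thin disk: I_cm = (1/4)MR² = (1/4)(3.96)(0.491)² = 0.23867 kg m^2; axis through the centre, so I = 0.23867 kg m^2.
Total I = 2.0622 + 2.0511 + 0.23867 = 4.3519 kg m^2.

4.35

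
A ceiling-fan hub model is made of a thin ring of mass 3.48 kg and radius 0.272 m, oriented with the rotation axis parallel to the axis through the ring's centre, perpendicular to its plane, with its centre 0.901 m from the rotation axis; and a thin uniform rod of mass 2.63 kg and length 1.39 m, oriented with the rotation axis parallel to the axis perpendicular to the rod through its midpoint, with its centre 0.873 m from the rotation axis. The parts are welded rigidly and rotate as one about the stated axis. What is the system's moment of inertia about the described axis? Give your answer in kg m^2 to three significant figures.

5.51

Thin ring: I_cm = MR² = (3.48)(0.272)² = 0.25746 kg m^2; centre at d = 0.901 m, so I = I_cm + Md² gives I = 0.25746 + (3.48)(0.901)² = 3.0825 kg m^2.
Thin rod: I_cm = (1/12)ML² = (1/12)(2.63)(1.39)² = 0.42345 kg m^2; centre at d = 0.873 m, so I = I_cm + Md² gives I = 0.42345 + (2.63)(0.873)² = 2.4279 kg m^2.
Total I = 3.0825 + 2.4279 = 5.5104 kg m^2.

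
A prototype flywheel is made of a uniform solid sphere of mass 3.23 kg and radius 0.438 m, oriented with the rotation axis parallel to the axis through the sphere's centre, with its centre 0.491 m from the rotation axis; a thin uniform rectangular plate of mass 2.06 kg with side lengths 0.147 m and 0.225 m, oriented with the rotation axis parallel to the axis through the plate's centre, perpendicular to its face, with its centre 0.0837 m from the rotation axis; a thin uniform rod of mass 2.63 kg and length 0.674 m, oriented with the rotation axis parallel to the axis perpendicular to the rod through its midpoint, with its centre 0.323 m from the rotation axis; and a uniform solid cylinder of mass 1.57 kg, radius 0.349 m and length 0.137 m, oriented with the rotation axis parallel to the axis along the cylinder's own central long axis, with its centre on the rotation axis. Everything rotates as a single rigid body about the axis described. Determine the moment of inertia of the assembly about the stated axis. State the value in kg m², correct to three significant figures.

Solid sphere: I_cm = (2/5)MR² = (2/5)(3.23)(0.438)² = 0.24786 kg m²; centre at d = 0.491 m, so the parallel axis theorem gives I = 0.24786 + (3.23)(0.491)² = 1.0266 kg m².
Rectangular plate: I_cm = (1/12)M(a²+b²) = (1/12)(2.06)[(0.147)² + (0.225)²] = 0.0124 kg m²; centre at d = 0.0837 m, so the parallel axis theorem gives I = 0.0124 + (2.06)(0.0837)² = 0.026832 kg m².
Thin rod: I_cm = (1/12)ML² = (1/12)(2.63)(0.674)² = 0.099562 kg m²; centre at d = 0.323 m, so the parallel axis theorem gives I = 0.099562 + (2.63)(0.323)² = 0.37395 kg m².
Solid cylinder: I_cm = (1/2)MR² = (1/2)(1.57)(0.349)² = 0.095614 kg m²; axis through the centre, so I = 0.095614 kg m².
Total I = 1.0266 + 0.026832 + 0.37395 + 0.095614 = 1.5229 kg m².

1.52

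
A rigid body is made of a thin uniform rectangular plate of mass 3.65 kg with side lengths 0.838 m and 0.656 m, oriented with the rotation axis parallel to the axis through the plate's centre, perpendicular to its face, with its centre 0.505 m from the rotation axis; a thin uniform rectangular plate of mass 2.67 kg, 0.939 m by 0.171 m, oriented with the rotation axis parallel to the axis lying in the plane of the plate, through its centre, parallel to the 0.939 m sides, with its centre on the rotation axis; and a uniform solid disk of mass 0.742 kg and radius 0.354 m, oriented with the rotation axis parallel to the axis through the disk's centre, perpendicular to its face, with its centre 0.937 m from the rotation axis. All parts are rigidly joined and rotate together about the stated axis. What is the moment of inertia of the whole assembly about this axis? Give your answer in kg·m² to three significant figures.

1.98

Rectangular plate: I_cm = (1/12)M(a²+b²) = (1/12)(3.65)[(0.838)² + (0.656)²] = 0.34449 kg·m²; centre at d = 0.505 m, so I = I_cm + Md² gives I = 0.34449 + (3.65)(0.505)² = 1.2753 kg·m².
Rectangular plate: I_cm = (1/12)Mb² = (1/12)(2.67)(0.171)² = 0.0065061 kg·m²; axis through the centre, so I = 0.0065061 kg·m².
Solid disk: I_cm = (1/2)MR² = (1/2)(0.742)(0.354)² = 0.046492 kg·m²; centre at d = 0.937 m, so I = I_cm + Md² gives I = 0.046492 + (0.742)(0.937)² = 0.69795 kg·m².
Total I = 1.2753 + 0.0065061 + 0.69795 = 1.9798 kg·m².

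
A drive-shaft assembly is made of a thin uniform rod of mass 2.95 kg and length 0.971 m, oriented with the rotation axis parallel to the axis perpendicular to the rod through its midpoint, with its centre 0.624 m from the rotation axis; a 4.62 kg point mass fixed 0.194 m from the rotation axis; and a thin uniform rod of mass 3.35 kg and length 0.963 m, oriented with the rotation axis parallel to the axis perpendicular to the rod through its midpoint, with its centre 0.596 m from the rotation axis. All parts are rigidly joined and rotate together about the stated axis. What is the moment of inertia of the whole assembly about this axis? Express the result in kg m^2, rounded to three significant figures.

3.00

Thin rod: I_cm = (1/12)ML² = (1/12)(2.95)(0.971)² = 0.23178 kg m^2; centre at d = 0.624 m, so I = I_cm + Md² gives I = 0.23178 + (2.95)(0.624)² = 1.3804 kg m^2.
Point mass: I_cm = 0; centre at d = 0.194 m, so I = I_cm + Md² gives I = 0 + (4.62)(0.194)² = 0.17388 kg m^2.
Thin rod: I_cm = (1/12)ML² = (1/12)(3.35)(0.963)² = 0.25889 kg m^2; centre at d = 0.596 m, so I = I_cm + Md² gives I = 0.25889 + (3.35)(0.596)² = 1.4489 kg m^2.
Total I = 1.3804 + 0.17388 + 1.4489 = 3.0032 kg m^2.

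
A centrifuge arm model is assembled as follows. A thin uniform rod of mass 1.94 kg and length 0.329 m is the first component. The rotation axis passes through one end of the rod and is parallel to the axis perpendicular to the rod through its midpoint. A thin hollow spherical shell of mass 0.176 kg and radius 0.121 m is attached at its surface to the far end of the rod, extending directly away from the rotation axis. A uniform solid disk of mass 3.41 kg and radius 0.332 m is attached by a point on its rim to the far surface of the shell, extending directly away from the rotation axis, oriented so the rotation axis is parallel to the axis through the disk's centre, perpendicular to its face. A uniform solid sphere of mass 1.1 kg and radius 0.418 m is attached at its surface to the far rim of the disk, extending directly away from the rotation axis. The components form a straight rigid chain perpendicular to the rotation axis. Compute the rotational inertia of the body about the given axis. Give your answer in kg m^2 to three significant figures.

6.16

Thin rod: I_cm = (1/12)ML² = (1/12)(1.94)(0.329)² = 0.017499 kg m^2; centre at d = 0.1645 m, so the parallel axis theorem gives I = 0.017499 + (1.94)(0.1645)² = 0.069996 kg m^2.
Spherical shell: I_cm = (2/3)MR² = (2/3)(0.176)(0.121)² = 0.0017179 kg m^2; centre at d = 0.1645 + 0.1645 + 0.121 = 0.45 m, so the parallel axis theorem gives I = 0.0017179 + (0.176)(0.45)² = 0.037358 kg m^2.
Solid disk: I_cm = (1/2)MR² = (1/2)(3.41)(0.332)² = 0.18793 kg m^2; centre at d = 0.1645 + 0.1645 + 0.121 + 0.121 + 0.332 = 0.903 m, so the parallel axis theorem gives I = 0.18793 + (3.41)(0.903)² = 2.9685 kg m^2.
Solid sphere: I_cm = (2/5)MR² = (2/5)(1.1)(0.418)² = 0.076879 kg m^2; centre at d = 0.1645 + 0.1645 + 0.121 + 0.121 + 0.332 + 0.332 + 0.418 = 1.653 m, so the parallel axis theorem gives I = 0.076879 + (1.1)(1.653)² = 3.0825 kg m^2.
Total I = 0.069996 + 0.037358 + 2.9685 + 3.0825 = 6.1584 kg m^2.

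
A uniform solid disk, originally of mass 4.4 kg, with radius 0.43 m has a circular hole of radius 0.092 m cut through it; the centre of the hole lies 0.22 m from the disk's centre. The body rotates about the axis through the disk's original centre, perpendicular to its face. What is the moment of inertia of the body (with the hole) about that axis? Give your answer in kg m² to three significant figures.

0.396

Unpierced body about its centre: I₀ = (1/2)MR² = (1/2)(4.4)(0.43)² = 0.40678 kg m².
The removed disk has mass m = M·(r/R)² = (4.4)(0.092/0.43)² = 0.20141 kg (same uniform areal density).
Its moment of inertia about the rotation axis (parallel-axis theorem): I_hole = (1/2)mr² + md² = (1/2)(0.20141)(0.092)² + (0.20141)(0.22)² = 0.010601 kg m².
Treating the hole as negative mass, I = I₀ − I_hole = 0.40678 − 0.010601 = 0.39618 kg m².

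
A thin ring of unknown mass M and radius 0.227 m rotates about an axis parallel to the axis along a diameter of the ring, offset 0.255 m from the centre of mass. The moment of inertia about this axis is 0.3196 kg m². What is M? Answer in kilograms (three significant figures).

3.52

I = I_cm + Md² = (1/2)MR² + Md² = M·[0.5·(0.227)² + (0.255)²] = M·0.090789.
So M = 0.3196 / 0.090789 = 3.5202 kg.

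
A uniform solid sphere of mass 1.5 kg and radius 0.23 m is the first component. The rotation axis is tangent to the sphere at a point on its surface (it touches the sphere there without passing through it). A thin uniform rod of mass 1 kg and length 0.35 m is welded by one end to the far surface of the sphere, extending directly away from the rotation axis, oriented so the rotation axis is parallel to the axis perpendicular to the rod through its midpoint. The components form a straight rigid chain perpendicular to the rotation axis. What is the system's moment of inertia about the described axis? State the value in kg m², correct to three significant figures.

0.525

Solid sphere: I_cm = (2/5)MR² = (2/5)(1.5)(0.23)² = 0.03174 kg m²; centre at d = 0.23 m, so I = I_cm + Md² gives I = 0.03174 + (1.5)(0.23)² = 0.11109 kg m².
Thin rod: I_cm = (1/12)ML² = (1/12)(1)(0.35)² = 0.010208 kg m²; centre at d = 0.23 + 0.23 + 0.175 = 0.635 m, so I = I_cm + Md² gives I = 0.010208 + (1)(0.635)² = 0.41343 kg m².
Total I = 0.11109 + 0.41343 = 0.52452 kg m².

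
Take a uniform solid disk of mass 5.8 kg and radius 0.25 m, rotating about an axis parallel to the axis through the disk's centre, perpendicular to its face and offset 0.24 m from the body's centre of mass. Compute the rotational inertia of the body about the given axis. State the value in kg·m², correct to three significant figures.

I_cm = (1/2)MR² = (1/2)(5.8)(0.25)² = 0.18125 kg·m²; centre at d = 0.24 m, so the parallel axis theorem gives I = 0.18125 + (5.8)(0.24)² = 0.51533 kg·m².

0.515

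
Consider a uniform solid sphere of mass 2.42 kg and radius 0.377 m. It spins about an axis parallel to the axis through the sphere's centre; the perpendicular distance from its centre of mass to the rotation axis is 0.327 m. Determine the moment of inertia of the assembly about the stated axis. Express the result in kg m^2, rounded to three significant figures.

0.396

I_cm = (2/5)MR² = (2/5)(2.42)(0.377)² = 0.13758 kg m^2; centre at d = 0.327 m, so the parallel axis theorem gives I = 0.13758 + (2.42)(0.327)² = 0.39635 kg m^2.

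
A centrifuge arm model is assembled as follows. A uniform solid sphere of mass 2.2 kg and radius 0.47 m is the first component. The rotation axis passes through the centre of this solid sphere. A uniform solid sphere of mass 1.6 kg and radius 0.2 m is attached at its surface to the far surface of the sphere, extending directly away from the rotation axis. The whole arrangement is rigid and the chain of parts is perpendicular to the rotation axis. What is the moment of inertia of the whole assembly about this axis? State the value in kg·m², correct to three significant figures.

Solid sphere: I_cm = (2/5)MR² = (2/5)(2.2)(0.47)² = 0.19439 kg·m²; axis through the centre, so I = 0.19439 kg·m².
Solid sphere: I_cm = (2/5)MR² = (2/5)(1.6)(0.2)² = 0.0256 kg·m²; centre at d = 0.47 + 0.2 = 0.67 m, so I = I_cm + Md² gives I = 0.0256 + (1.6)(0.67)² = 0.74384 kg·m².
Total I = 0.19439 + 0.74384 = 0.93823 kg·m².

0.938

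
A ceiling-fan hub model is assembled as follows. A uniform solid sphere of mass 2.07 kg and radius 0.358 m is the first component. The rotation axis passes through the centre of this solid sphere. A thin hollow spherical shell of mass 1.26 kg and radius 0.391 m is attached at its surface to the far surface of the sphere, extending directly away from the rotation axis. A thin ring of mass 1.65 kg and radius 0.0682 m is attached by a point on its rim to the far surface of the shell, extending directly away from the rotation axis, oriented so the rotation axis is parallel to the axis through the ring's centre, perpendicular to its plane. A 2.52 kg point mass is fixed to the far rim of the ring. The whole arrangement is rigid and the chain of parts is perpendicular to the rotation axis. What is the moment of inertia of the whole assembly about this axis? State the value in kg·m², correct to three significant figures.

Solid sphere: I_cm = (2/5)MR² = (2/5)(2.07)(0.358)² = 0.10612 kg·m²; axis through the centre, so I = 0.10612 kg·m².
Spherical shell: I_cm = (2/3)MR² = (2/3)(1.26)(0.391)² = 0.12842 kg·m²; centre at d = 0.358 + 0.391 = 0.749 m, so the parallel axis theorem gives I = 0.12842 + (1.26)(0.749)² = 0.83528 kg·m².
Thin ring: I_cm = MR² = (1.65)(0.0682)² = 0.0076745 kg·m²; centre at d = 0.358 + 0.391 + 0.391 + 0.0682 = 1.2082 m, so the parallel axis theorem gives I = 0.0076745 + (1.65)(1.2082)² = 2.4163 kg·m².
Point mass: I_cm = 0; centre at d = 0.358 + 0.391 + 0.391 + 0.0682 + 0.0682 = 1.2764 m, so the parallel axis theorem gives I = 0 + (2.52)(1.2764)² = 4.1056 kg·m².
Total I = 0.10612 + 0.83528 + 2.4163 + 4.1056 = 7.4632 kg·m².

7.46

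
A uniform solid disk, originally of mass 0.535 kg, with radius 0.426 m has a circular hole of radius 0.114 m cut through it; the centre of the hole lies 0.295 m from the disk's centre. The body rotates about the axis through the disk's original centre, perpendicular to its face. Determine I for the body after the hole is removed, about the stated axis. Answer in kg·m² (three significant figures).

Unpierced body about its centre: I₀ = (1/2)MR² = (1/2)(0.535)(0.426)² = 0.048545 kg·m².
The removed disk has mass m = M·(r/R)² = (0.535)(0.114/0.426)² = 0.038313 kg (same uniform areal density).
Its moment of inertia about the rotation axis (parallel-axis theorem): I_hole = (1/2)mr² + md² = (1/2)(0.038313)(0.114)² + (0.038313)(0.295)² = 0.0035831 kg·m².
Treating the hole as negative mass, I = I₀ − I_hole = 0.048545 − 0.0035831 = 0.044962 kg·m².

0.0450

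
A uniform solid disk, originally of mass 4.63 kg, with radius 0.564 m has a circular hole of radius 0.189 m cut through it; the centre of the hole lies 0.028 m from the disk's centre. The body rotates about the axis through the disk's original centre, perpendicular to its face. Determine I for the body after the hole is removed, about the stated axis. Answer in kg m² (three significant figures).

Unpierced body about its centre: I₀ = (1/2)MR² = (1/2)(4.63)(0.564)² = 0.73639 kg m².
The removed disk has mass m = M·(r/R)² = (4.63)(0.189/0.564)² = 0.51993 kg (same uniform areal density).
Its moment of inertia about the rotation axis (parallel-axis theorem): I_hole = (1/2)mr² + md² = (1/2)(0.51993)(0.189)² + (0.51993)(0.028)² = 0.0096939 kg m².
Treating the hole as negative mass, I = I₀ − I_hole = 0.73639 − 0.0096939 = 0.7267 kg m².

0.727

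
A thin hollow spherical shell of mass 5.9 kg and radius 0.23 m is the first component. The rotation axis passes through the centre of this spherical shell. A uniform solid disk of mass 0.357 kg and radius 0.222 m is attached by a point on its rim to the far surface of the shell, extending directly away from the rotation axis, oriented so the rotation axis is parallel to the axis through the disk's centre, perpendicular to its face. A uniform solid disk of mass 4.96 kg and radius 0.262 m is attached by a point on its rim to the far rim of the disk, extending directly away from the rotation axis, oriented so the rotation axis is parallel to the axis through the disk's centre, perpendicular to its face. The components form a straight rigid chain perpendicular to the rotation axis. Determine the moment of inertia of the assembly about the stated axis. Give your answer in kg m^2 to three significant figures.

Spherical shell: I_cm = (2/3)MR² = (2/3)(5.9)(0.23)² = 0.20807 kg m^2; axis through the centre, so I = 0.20807 kg m^2.
Solid disk: I_cm = (1/2)MR² = (1/2)(0.357)(0.222)² = 0.0087972 kg m^2; centre at d = 0.23 + 0.222 = 0.452 m, so the parallel axis theorem gives I = 0.0087972 + (0.357)(0.452)² = 0.081734 kg m^2.
Solid disk: I_cm = (1/2)MR² = (1/2)(4.96)(0.262)² = 0.17024 kg m^2; centre at d = 0.23 + 0.222 + 0.222 + 0.262 = 0.936 m, so the parallel axis theorem gives I = 0.17024 + (4.96)(0.936)² = 4.5157 kg m^2.
Total I = 0.20807 + 0.081734 + 4.5157 = 4.8055 kg m^2.

4.81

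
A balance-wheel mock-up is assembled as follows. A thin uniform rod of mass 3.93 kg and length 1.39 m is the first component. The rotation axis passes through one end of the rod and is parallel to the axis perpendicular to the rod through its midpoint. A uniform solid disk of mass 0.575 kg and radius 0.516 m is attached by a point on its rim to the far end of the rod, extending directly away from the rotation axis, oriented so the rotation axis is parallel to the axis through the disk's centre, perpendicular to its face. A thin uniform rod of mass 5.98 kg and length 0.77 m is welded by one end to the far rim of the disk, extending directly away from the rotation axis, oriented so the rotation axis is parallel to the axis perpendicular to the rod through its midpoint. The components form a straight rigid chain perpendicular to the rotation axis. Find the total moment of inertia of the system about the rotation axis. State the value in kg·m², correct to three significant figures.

Thin rod: I_cm = (1/12)ML² = (1/12)(3.93)(1.39)² = 0.63276 kg·m²; centre at d = 0.695 m, so the parallel axis theorem gives I = 0.63276 + (3.93)(0.695)² = 2.5311 kg·m².
Solid disk: I_cm = (1/2)MR² = (1/2)(0.575)(0.516)² = 0.076549 kg·m²; centre at d = 0.695 + 0.695 + 0.516 = 1.906 m, so the parallel axis theorem gives I = 0.076549 + (0.575)(1.906)² = 2.1654 kg·m².
Thin rod: I_cm = (1/12)ML² = (1/12)(5.98)(0.77)² = 0.29546 kg·m²; centre at d = 0.695 + 0.695 + 0.516 + 0.516 + 0.385 = 2.807 m, so the parallel axis theorem gives I = 0.29546 + (5.98)(2.807)² = 47.413 kg·m².
Total I = 2.5311 + 2.1654 + 47.413 = 52.11 kg·m².

52.1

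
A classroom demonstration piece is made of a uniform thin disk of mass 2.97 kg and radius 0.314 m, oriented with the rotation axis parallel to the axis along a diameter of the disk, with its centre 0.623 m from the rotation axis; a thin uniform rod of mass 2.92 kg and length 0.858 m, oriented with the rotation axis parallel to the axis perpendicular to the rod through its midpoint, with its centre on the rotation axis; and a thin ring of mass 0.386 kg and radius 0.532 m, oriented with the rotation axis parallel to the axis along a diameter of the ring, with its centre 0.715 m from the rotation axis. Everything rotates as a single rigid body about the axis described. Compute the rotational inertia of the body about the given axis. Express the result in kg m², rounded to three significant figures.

1.66

Thin disk: I_cm = (1/4)MR² = (1/4)(2.97)(0.314)² = 0.073208 kg m²; centre at d = 0.623 m, so the parallel axis theorem gives I = 0.073208 + (2.97)(0.623)² = 1.226 kg m².
Thin rod: I_cm = (1/12)ML² = (1/12)(2.92)(0.858)² = 0.17913 kg m²; axis through the centre, so I = 0.17913 kg m².
Thin ring: I_cm = (1/2)MR² = (1/2)(0.386)(0.532)² = 0.054624 kg m²; centre at d = 0.715 m, so the parallel axis theorem gives I = 0.054624 + (0.386)(0.715)² = 0.25196 kg m².
Total I = 1.226 + 0.17913 + 0.25196 = 1.657 kg m².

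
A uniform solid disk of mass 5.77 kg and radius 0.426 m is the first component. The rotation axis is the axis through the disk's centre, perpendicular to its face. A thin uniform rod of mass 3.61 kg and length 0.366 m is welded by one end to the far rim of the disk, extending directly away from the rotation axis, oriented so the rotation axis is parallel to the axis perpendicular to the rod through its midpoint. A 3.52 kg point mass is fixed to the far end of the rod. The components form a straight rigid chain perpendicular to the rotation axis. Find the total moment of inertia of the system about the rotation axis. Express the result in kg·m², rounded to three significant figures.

4.11

Solid disk: I_cm = (1/2)MR² = (1/2)(5.77)(0.426)² = 0.52356 kg·m²; axis through the centre, so I = 0.52356 kg·m².
Thin rod: I_cm = (1/12)ML² = (1/12)(3.61)(0.366)² = 0.040298 kg·m²; centre at d = 0.426 + 0.183 = 0.609 m, so the parallel axis theorem gives I = 0.040298 + (3.61)(0.609)² = 1.3792 kg·m².
Point mass: I_cm = 0; centre at d = 0.426 + 0.183 + 0.183 = 0.792 m, so the parallel axis theorem gives I = 0 + (3.52)(0.792)² = 2.208 kg·m².
Total I = 0.52356 + 1.3792 + 2.208 = 4.1107 kg·m².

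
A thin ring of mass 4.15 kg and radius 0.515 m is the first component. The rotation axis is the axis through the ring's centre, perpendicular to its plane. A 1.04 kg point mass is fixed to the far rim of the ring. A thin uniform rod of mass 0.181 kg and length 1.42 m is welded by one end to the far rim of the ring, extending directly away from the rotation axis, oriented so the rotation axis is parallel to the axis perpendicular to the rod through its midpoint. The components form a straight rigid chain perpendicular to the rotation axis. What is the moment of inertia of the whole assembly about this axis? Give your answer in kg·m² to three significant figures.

Thin ring: I_cm = MR² = (4.15)(0.515)² = 1.1007 kg·m²; axis through the centre, so I = 1.1007 kg·m².
Point mass: I_cm = 0; centre at d = 0.515 m, so the parallel axis theorem gives I = 0 + (1.04)(0.515)² = 0.27583 kg·m².
Thin rod: I_cm = (1/12)ML² = (1/12)(0.181)(1.42)² = 0.030414 kg·m²; centre at d = 0.515 + 0.71 = 1.225 m, so the parallel axis theorem gives I = 0.030414 + (0.181)(1.225)² = 0.30203 kg·m².
Total I = 1.1007 + 0.27583 + 0.30203 = 1.6785 kg·m².

1.68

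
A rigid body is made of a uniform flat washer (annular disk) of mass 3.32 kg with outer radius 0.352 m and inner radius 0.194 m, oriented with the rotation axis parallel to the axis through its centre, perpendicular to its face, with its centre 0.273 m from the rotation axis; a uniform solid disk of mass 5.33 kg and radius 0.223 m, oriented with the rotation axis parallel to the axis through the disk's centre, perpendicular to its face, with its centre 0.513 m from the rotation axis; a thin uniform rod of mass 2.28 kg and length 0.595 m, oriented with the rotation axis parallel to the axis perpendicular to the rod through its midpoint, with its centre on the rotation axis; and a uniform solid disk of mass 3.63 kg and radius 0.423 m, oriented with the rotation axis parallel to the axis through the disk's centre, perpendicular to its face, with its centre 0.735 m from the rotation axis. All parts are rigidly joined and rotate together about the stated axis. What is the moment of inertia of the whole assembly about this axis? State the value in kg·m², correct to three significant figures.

4.40

Annular disk: I_cm = (1/2)M(R²+r²) = (1/2)(3.32)[(0.352)² + (0.194)²] = 0.26816 kg·m²; centre at d = 0.273 m, so I = I_cm + Md² gives I = 0.26816 + (3.32)(0.273)² = 0.51559 kg·m².
Solid disk: I_cm = (1/2)MR² = (1/2)(5.33)(0.223)² = 0.13253 kg·m²; centre at d = 0.513 m, so I = I_cm + Md² gives I = 0.13253 + (5.33)(0.513)² = 1.5352 kg·m².
Thin rod: I_cm = (1/12)ML² = (1/12)(2.28)(0.595)² = 0.067265 kg·m²; axis through the centre, so I = 0.067265 kg·m².
Solid disk: I_cm = (1/2)MR² = (1/2)(3.63)(0.423)² = 0.32476 kg·m²; centre at d = 0.735 m, so I = I_cm + Md² gives I = 0.32476 + (3.63)(0.735)² = 2.2858 kg·m².
Total I = 0.51559 + 1.5352 + 0.067265 + 2.2858 = 4.4038 kg·m².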